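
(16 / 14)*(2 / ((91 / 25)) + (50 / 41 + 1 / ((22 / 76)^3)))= 1708096256 / 34761727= 49.14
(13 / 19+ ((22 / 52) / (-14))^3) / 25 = 626945783 / 22908558400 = 0.03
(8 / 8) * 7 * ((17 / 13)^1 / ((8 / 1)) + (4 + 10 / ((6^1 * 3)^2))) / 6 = 247331 / 50544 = 4.89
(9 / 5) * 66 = 594 / 5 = 118.80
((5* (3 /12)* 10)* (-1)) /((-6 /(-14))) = -175 /6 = -29.17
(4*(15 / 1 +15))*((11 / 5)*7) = 1848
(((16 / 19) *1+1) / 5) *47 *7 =2303 / 19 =121.21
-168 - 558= -726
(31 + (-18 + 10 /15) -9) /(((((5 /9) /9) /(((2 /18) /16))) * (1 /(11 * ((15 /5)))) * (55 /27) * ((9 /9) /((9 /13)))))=15309 /2600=5.89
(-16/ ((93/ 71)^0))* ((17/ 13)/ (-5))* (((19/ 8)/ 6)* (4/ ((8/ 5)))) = 323/ 78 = 4.14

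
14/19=0.74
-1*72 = -72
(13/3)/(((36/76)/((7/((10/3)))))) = 1729/90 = 19.21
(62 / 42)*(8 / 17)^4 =126976 / 1753941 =0.07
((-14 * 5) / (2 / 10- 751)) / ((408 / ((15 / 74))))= 875 / 18890128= 0.00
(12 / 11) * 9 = 108 / 11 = 9.82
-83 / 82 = -1.01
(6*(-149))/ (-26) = 447/ 13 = 34.38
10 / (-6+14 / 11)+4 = 49 / 26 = 1.88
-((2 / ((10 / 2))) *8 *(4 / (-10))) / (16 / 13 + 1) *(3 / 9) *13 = 2.49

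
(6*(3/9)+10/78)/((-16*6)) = -83/3744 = -0.02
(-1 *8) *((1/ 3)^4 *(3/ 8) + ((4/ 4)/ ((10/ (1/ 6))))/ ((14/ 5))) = -16/ 189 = -0.08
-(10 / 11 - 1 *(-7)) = -87 / 11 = -7.91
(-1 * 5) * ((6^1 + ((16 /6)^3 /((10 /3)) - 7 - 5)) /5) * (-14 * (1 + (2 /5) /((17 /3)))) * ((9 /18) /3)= -8918 /11475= -0.78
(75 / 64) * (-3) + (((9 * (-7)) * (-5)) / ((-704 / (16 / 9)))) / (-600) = -3.51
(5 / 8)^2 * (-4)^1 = -25 / 16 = -1.56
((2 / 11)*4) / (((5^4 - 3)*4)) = 1 / 3421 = 0.00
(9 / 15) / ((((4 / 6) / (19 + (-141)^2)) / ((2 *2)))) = 71640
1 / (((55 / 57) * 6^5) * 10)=0.00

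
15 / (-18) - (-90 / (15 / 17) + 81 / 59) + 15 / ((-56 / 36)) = 111697 / 1239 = 90.15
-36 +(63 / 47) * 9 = -1125 / 47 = -23.94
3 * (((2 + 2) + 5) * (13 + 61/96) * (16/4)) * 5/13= 58905/104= 566.39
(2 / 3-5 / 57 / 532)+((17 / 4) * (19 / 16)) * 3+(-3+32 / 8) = 16.81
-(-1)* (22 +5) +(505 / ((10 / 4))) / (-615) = 16403 / 615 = 26.67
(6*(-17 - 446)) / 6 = -463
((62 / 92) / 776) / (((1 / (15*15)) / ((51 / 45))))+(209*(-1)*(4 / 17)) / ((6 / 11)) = -163727053 / 1820496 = -89.94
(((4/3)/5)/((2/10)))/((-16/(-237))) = 79/4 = 19.75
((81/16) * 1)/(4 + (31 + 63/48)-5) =27/167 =0.16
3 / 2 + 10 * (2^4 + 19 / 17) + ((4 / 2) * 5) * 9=8931 / 34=262.68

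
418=418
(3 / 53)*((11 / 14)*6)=99 / 371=0.27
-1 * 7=-7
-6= -6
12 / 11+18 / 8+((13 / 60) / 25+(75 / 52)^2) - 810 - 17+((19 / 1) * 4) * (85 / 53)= -413626226471 / 591162000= -699.68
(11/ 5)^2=121/ 25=4.84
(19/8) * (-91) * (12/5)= -5187/10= -518.70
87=87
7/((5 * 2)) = 7/10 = 0.70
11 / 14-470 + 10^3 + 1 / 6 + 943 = 30953 / 21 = 1473.95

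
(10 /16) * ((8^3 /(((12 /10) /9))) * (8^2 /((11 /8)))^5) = 84442493013196800 /161051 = 524321444841.68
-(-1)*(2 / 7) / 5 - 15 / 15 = -33 / 35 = -0.94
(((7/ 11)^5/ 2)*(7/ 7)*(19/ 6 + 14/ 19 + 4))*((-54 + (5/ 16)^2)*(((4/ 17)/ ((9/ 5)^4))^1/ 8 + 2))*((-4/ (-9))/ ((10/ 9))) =-5491621588933417/ 308374373514240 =-17.81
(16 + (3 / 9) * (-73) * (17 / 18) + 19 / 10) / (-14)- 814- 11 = -111326 / 135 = -824.64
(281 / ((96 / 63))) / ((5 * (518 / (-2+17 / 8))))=0.01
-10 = -10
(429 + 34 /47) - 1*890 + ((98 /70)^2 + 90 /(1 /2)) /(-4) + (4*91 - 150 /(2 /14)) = -5601303 /4700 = -1191.77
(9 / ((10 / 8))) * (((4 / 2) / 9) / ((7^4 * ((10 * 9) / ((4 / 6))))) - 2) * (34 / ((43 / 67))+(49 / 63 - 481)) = 3858750652928 / 627201225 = 6152.33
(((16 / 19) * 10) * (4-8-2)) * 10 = -9600 / 19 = -505.26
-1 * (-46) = 46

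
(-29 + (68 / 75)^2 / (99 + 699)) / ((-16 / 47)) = 85.18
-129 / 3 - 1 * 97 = -140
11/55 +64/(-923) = 603/4615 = 0.13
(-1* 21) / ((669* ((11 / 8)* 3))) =-56 / 7359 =-0.01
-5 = -5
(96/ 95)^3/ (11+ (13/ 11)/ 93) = 452542464/ 4829593375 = 0.09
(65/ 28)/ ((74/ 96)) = 780/ 259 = 3.01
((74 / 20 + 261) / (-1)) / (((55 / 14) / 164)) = -3038756 / 275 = -11050.02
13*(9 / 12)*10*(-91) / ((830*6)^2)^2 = -1183 / 82007978688000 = -0.00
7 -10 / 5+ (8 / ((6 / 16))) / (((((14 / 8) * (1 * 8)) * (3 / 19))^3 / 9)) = 70307 / 3087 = 22.78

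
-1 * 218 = -218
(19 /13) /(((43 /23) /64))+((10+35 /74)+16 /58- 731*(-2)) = 1826749449 /1199614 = 1522.78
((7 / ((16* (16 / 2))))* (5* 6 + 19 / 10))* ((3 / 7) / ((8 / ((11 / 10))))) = 10527 / 102400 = 0.10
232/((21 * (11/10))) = 2320/231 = 10.04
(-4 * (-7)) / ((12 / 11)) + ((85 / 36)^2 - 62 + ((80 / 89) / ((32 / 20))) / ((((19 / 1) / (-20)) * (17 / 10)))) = -1158901661 / 37256112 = -31.11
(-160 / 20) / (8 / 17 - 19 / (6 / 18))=136 / 961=0.14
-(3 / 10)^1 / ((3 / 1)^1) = -1 / 10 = -0.10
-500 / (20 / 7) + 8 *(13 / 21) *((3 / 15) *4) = -17959 / 105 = -171.04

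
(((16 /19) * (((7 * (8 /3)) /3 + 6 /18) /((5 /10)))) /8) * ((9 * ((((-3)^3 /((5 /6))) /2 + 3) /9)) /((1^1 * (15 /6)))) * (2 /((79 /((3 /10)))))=-10384 /187625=-0.06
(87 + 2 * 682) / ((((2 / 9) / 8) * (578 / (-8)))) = -208944 / 289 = -722.99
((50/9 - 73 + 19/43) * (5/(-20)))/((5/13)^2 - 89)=-2191085/11622384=-0.19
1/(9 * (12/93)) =31/36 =0.86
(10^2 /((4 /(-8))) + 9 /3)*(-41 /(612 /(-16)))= -32308 /153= -211.16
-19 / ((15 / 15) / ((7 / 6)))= -133 / 6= -22.17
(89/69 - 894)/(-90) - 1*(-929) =5830687/6210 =938.92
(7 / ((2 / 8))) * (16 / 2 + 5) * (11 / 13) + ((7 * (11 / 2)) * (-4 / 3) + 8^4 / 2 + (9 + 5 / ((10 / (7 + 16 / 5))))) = 69563 / 30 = 2318.77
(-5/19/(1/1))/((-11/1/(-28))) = -140/209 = -0.67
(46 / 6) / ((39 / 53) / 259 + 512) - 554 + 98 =-9614348063 / 21084789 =-455.99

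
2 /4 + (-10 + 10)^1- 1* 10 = -9.50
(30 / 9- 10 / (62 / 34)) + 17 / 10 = -419 / 930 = -0.45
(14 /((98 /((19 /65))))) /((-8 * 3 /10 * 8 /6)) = -19 /1456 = -0.01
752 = 752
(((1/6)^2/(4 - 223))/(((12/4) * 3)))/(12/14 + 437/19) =-7/11849652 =-0.00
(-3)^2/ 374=9/ 374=0.02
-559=-559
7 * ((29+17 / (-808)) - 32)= -17087 / 808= -21.15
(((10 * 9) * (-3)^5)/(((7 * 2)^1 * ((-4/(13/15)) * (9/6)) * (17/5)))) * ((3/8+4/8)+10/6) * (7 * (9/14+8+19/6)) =13944.14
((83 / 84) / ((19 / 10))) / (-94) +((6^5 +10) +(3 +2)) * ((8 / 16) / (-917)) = -41798543 / 9826572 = -4.25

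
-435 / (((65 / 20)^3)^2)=-1781760 / 4826809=-0.37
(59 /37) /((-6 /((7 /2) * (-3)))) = 413 /148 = 2.79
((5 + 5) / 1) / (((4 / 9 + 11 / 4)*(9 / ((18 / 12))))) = 12 / 23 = 0.52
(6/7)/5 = 6/35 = 0.17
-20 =-20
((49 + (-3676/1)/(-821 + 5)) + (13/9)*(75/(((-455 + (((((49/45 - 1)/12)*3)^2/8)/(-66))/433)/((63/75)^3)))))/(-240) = -57329086310913019/257833688113224000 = -0.22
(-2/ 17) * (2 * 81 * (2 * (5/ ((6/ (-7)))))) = 3780/ 17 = 222.35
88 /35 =2.51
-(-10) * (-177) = -1770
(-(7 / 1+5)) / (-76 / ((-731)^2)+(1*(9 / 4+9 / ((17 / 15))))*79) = -25649328 / 1720862147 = -0.01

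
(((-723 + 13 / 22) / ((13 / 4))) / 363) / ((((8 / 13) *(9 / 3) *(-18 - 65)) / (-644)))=-2.57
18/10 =1.80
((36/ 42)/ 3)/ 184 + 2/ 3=1291/ 1932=0.67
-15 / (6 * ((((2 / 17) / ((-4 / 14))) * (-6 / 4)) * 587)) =-0.01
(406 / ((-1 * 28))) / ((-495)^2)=-29 / 490050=-0.00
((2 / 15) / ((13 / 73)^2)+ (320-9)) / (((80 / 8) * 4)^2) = 799043 / 4056000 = 0.20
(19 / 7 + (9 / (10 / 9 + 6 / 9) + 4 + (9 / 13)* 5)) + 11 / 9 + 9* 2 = 451571 / 13104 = 34.46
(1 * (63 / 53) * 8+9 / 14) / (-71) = -7533 / 52682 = -0.14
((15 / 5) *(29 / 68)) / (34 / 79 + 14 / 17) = 6873 / 6736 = 1.02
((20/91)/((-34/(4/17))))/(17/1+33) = -4/131495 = -0.00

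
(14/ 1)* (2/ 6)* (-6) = -28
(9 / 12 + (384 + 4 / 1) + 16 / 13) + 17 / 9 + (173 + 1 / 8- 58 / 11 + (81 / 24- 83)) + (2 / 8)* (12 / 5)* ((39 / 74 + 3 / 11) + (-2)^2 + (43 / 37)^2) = 483.79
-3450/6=-575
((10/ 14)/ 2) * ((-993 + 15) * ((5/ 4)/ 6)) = -4075/ 56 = -72.77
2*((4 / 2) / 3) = 4 / 3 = 1.33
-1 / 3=-0.33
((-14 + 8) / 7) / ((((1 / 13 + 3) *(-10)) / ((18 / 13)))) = 27 / 700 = 0.04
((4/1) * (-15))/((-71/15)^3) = 202500/357911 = 0.57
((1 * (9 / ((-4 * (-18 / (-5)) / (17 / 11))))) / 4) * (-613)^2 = -31940365 / 352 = -90739.67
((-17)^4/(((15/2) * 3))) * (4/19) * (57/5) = 668168/75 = 8908.91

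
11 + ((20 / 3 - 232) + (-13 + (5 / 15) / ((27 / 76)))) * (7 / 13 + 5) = -1303.80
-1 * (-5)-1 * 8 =-3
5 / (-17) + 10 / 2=80 / 17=4.71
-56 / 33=-1.70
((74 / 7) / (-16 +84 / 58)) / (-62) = 1073 / 91574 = 0.01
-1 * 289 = -289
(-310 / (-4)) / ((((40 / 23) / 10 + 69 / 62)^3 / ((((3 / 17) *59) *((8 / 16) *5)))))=3977713922478 / 4201623355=946.71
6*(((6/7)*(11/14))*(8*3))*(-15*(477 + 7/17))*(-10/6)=964180800/833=1157479.95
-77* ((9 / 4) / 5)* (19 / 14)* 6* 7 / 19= -2079 / 20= -103.95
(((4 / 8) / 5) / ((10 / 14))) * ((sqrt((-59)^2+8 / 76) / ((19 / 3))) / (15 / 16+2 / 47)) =1.33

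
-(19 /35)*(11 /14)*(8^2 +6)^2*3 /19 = -330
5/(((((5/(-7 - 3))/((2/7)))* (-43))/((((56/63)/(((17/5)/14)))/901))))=1600/5927679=0.00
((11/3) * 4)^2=1936/9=215.11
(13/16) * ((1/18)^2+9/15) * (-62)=-393731/12960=-30.38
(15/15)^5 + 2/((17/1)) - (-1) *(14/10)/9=974/765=1.27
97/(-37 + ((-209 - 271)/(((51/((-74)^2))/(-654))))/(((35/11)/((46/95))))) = 1096585/57988056083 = 0.00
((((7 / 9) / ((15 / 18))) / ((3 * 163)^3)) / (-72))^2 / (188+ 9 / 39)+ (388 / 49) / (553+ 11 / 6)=22712117154475448526064269677 / 1591418927128517886169750921200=0.01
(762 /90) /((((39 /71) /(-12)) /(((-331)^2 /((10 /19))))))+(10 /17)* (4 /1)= -638190813902 /16575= -38503216.53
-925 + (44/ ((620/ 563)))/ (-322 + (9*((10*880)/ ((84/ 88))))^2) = -48364491497525793/ 52285936754410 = -925.00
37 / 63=0.59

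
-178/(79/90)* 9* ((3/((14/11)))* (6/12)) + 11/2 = -2145.47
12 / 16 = 3 / 4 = 0.75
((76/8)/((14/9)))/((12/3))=171/112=1.53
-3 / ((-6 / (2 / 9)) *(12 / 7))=7 / 108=0.06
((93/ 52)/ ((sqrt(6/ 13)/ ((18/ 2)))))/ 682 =9 * sqrt(78)/ 2288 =0.03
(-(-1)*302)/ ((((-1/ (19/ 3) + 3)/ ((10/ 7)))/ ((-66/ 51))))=-631180/ 3213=-196.45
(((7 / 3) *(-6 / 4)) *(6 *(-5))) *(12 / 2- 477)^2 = 23293305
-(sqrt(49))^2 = -49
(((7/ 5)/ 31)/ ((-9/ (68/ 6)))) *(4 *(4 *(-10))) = 7616/ 837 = 9.10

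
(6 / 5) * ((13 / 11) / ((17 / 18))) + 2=3274 / 935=3.50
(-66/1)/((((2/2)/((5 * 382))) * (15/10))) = -84040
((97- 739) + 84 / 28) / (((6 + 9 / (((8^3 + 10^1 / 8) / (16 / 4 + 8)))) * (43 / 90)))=-215.35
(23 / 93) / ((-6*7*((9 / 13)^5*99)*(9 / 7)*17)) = -8539739 / 499083683274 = -0.00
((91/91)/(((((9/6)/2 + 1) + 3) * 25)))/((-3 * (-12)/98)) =98/4275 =0.02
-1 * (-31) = 31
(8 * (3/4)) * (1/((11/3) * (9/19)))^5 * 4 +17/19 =598134275/247857489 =2.41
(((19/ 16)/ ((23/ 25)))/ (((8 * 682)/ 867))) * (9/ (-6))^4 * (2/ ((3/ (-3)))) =-33357825/ 16062464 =-2.08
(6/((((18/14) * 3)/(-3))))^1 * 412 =-5768/3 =-1922.67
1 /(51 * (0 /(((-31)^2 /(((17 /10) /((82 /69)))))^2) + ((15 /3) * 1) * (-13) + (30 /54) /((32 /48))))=-2 /6545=-0.00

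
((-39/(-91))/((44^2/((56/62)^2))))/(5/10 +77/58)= 609/6162893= 0.00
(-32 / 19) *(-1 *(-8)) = -256 / 19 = -13.47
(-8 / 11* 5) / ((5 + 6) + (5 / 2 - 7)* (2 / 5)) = -100 / 253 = -0.40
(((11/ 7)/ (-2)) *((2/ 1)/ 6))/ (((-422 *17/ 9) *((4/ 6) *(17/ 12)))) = 297/ 853706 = 0.00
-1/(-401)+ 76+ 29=42106/401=105.00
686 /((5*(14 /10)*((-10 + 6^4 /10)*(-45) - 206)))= -49 /2794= -0.02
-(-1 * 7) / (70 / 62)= 31 / 5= 6.20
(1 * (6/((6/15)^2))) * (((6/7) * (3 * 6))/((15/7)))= 270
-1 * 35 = -35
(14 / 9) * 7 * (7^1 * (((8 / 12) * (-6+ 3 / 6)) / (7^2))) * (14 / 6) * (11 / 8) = -18.30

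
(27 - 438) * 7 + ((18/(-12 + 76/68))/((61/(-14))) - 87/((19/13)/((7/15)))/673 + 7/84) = -996225545573/346323108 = -2876.58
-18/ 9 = -2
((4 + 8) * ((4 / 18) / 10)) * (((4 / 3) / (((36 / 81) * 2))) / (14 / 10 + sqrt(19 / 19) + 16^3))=1 / 10246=0.00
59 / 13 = 4.54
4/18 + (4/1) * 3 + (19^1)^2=3359/9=373.22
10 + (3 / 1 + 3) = 16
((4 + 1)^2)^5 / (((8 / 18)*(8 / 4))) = 87890625 / 8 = 10986328.12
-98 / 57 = -1.72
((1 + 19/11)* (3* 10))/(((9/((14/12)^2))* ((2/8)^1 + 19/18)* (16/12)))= 3675/517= 7.11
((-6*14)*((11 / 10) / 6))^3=-456533 / 125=-3652.26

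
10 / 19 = 0.53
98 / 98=1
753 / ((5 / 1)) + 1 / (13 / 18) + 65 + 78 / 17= 244838 / 1105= 221.57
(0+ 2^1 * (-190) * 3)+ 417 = -723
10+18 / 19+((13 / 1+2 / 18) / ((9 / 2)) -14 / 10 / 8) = 13.69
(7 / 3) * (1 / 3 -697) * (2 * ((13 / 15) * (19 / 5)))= -1445444 / 135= -10706.99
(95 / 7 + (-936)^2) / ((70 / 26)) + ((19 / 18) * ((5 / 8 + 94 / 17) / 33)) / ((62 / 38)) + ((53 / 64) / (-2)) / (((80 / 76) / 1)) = 7633276970523 / 23457280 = 325411.85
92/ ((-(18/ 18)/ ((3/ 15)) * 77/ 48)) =-4416/ 385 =-11.47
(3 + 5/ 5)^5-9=1015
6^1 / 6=1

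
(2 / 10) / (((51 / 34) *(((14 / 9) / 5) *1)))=3 / 7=0.43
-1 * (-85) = 85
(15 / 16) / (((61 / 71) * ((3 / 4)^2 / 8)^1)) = 2840 / 183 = 15.52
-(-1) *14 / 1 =14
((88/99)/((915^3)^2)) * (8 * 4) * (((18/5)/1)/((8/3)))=0.00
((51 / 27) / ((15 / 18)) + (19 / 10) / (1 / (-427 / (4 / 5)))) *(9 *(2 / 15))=-121423 / 100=-1214.23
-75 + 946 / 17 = -329 / 17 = -19.35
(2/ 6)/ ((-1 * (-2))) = 1/ 6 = 0.17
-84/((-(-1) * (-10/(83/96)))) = 581/80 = 7.26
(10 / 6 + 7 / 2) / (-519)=-31 / 3114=-0.01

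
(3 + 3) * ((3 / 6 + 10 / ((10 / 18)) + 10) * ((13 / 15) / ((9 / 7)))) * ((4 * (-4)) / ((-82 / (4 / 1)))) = 55328 / 615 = 89.96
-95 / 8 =-11.88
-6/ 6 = -1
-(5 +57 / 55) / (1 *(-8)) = 83 / 110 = 0.75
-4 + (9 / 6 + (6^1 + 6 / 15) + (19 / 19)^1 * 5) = 89 / 10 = 8.90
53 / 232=0.23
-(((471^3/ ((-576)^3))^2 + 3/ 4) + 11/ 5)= -813803712630269/ 250482492702720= -3.25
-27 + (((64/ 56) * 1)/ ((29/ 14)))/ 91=-71237/ 2639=-26.99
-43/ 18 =-2.39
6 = 6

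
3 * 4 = 12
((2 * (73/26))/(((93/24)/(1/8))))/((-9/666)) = -5402/403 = -13.40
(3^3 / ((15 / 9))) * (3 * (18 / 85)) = 10.29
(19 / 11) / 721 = 19 / 7931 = 0.00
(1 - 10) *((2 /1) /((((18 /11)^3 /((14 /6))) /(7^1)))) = -65219 /972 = -67.10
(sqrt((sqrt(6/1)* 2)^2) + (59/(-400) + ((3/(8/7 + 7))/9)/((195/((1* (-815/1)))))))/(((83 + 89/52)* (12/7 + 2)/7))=-41643679/5875389000 + 196* sqrt(6)/4405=0.10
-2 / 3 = -0.67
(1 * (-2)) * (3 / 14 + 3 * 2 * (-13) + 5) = 1019 / 7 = 145.57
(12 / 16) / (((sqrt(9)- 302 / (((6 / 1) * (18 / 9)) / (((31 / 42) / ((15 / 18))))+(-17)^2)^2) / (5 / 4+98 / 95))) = 228798632241 / 400682185520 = 0.57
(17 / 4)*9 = 153 / 4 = 38.25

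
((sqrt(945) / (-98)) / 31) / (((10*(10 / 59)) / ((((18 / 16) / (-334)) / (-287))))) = -1593*sqrt(105) / 232973283200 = -0.00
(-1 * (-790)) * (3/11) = 215.45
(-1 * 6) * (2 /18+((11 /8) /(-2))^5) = 400883 /1572864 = 0.25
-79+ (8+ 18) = -53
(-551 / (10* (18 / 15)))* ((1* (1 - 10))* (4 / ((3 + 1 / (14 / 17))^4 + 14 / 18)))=5.23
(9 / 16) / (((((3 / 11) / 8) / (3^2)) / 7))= 1039.50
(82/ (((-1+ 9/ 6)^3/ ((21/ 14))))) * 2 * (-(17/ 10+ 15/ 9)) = -33128/ 5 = -6625.60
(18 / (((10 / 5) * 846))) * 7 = 7 / 94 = 0.07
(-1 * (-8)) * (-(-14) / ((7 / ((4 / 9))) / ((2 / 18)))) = 64 / 81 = 0.79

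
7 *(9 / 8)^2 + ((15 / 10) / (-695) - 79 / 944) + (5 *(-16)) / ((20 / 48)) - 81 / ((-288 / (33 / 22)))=-239868877 / 1312160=-182.80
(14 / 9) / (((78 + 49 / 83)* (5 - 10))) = -1162 / 293535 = -0.00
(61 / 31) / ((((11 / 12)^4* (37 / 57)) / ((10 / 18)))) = 40055040 / 16793227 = 2.39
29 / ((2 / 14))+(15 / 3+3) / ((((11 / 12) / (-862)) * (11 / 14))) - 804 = -1231249 / 121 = -10175.61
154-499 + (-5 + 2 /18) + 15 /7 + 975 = 39517 /63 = 627.25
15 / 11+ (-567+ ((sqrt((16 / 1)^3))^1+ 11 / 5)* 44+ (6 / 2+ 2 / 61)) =7884909 / 3355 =2350.20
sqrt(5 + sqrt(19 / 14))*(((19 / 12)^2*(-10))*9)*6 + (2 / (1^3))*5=10-5415*sqrt(14*sqrt(266) + 980) / 56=-3351.27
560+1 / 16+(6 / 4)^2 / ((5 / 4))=44949 / 80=561.86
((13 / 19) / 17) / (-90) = -13 / 29070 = -0.00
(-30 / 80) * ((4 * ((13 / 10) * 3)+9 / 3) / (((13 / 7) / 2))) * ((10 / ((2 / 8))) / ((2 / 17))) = -33201 / 13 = -2553.92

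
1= 1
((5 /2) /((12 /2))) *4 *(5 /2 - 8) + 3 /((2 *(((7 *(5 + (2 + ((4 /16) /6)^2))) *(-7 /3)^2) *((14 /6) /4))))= -532017943 /58099398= -9.16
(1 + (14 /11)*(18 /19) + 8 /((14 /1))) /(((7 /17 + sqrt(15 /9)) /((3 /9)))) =-69071 /271282 + 1174207*sqrt(15) /5696922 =0.54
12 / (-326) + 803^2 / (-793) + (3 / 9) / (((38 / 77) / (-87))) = -4282763097 / 4911842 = -871.93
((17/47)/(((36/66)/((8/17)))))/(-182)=-22/12831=-0.00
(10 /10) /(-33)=-1 /33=-0.03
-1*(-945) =945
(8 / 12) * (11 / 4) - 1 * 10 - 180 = -1129 / 6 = -188.17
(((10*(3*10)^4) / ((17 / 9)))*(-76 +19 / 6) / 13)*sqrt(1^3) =-5309550000 / 221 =-24025113.12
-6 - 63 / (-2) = 51 / 2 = 25.50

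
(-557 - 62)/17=-619/17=-36.41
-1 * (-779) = 779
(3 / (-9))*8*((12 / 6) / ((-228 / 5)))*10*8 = 1600 / 171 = 9.36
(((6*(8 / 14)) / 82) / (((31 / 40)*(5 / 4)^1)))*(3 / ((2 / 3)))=1728 / 8897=0.19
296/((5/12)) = 3552/5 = 710.40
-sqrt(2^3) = -2*sqrt(2) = -2.83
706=706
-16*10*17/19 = -2720/19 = -143.16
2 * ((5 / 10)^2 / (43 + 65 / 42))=21 / 1871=0.01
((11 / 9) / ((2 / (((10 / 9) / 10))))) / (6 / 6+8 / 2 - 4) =11 / 162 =0.07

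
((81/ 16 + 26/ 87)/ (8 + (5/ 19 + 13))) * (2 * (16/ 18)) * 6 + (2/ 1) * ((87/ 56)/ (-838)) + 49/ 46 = 53363282279/ 14226293592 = 3.75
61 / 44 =1.39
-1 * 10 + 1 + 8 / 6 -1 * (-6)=-5 / 3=-1.67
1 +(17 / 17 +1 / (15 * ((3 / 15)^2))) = 11 / 3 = 3.67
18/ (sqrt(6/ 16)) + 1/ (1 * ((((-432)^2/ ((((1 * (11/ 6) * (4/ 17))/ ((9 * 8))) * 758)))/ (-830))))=-1730135/ 85660416 + 12 * sqrt(6)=29.37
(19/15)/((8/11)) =209/120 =1.74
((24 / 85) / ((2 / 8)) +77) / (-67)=-6641 / 5695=-1.17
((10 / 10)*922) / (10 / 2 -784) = -922 / 779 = -1.18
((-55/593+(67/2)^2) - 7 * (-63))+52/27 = 100234187/64044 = 1565.08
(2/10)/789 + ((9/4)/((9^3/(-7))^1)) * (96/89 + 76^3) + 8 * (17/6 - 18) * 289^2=-96157430391377/9479835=-10143365.41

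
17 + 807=824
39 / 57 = 13 / 19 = 0.68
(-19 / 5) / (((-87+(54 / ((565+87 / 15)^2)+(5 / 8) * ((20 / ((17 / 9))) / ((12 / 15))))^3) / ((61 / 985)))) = -24617503013917575249575558656 / 50114338471529786448703487278725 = -0.00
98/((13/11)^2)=11858/169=70.17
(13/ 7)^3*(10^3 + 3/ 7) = 15385591/ 2401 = 6407.99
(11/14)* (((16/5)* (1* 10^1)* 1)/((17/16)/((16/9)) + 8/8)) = 45056/2863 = 15.74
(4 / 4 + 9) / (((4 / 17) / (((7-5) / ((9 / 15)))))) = 425 / 3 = 141.67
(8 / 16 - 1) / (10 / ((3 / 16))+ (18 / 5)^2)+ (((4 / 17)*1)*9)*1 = 356709 / 169048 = 2.11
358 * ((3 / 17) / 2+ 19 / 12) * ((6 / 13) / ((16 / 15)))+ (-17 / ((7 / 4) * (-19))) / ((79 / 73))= 9637604299 / 37152752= 259.40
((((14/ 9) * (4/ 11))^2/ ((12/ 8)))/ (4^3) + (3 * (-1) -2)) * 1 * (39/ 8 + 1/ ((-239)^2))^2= -729114925510081093/ 6139927198164672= -118.75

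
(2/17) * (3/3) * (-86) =-172/17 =-10.12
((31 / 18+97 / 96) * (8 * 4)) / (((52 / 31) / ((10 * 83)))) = 10124755 / 234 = 43268.18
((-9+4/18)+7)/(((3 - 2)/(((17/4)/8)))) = -17/18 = -0.94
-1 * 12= -12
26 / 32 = 13 / 16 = 0.81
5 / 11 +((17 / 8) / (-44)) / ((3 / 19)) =157 / 1056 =0.15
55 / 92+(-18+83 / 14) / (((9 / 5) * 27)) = 54685 / 156492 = 0.35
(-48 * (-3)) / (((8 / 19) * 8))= 171 / 4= 42.75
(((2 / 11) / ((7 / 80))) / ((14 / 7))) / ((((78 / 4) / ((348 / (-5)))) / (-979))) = 330368 / 91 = 3630.42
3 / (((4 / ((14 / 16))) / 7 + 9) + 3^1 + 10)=49 / 370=0.13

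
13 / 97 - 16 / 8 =-181 / 97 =-1.87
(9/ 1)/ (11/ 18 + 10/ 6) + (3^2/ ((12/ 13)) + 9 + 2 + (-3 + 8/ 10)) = 18451/ 820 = 22.50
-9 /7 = -1.29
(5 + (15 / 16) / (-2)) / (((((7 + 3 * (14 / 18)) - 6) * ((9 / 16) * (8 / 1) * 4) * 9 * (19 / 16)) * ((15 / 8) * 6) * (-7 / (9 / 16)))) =-29 / 574560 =-0.00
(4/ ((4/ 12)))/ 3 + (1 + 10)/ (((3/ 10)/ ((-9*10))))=-3296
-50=-50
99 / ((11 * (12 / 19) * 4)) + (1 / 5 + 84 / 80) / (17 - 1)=233 / 64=3.64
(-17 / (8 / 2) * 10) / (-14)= 85 / 28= 3.04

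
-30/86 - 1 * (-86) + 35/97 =358756/4171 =86.01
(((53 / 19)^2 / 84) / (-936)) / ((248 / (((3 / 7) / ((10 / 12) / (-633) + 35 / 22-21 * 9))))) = 6519689 / 7144299425349632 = 0.00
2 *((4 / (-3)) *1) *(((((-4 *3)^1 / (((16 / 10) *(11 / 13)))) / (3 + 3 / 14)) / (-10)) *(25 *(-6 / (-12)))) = -9.19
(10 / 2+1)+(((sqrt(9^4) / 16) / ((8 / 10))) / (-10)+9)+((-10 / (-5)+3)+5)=3119 / 128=24.37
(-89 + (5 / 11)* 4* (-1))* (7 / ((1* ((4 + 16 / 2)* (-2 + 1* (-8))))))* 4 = 2331 / 110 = 21.19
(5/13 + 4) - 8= -47/13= -3.62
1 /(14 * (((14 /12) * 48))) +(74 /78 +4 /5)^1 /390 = 171697 /29811600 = 0.01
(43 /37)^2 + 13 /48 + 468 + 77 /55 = 154758809 /328560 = 471.02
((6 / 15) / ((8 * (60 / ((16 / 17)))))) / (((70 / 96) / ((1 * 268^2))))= 1149184 / 14875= 77.26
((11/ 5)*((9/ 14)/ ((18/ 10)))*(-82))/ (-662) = 451/ 4634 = 0.10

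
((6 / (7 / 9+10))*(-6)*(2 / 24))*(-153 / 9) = 459 / 97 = 4.73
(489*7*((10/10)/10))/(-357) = -163/170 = -0.96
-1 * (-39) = 39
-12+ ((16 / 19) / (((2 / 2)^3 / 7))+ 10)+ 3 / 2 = 205 / 38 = 5.39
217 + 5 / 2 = 439 / 2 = 219.50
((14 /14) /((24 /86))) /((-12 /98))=-2107 /72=-29.26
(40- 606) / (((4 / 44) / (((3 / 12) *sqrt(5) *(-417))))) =1298121 *sqrt(5) / 2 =1451343.40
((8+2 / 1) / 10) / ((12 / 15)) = 5 / 4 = 1.25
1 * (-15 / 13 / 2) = -15 / 26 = -0.58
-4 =-4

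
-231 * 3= -693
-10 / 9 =-1.11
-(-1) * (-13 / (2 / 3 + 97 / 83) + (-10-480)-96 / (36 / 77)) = -963013 / 1371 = -702.42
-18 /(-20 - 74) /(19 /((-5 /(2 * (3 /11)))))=-165 /1786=-0.09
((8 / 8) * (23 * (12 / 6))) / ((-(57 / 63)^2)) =-20286 / 361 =-56.19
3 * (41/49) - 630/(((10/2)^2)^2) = 9201/6125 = 1.50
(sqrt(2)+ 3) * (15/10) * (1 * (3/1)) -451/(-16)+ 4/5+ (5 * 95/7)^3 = 9 * sqrt(2)/2+ 8574915857/27440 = 312503.30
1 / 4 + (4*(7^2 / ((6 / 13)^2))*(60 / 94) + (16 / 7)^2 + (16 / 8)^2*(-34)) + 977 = 39623929 / 27636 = 1433.78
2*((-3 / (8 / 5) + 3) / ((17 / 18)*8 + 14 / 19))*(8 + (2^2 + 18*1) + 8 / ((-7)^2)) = 1137321 / 138964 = 8.18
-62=-62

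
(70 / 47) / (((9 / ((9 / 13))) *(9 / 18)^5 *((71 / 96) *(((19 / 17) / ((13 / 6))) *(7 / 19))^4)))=117437207680 / 30903957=3800.07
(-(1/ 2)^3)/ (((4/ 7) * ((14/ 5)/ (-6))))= 15/ 32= 0.47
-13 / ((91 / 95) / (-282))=26790 / 7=3827.14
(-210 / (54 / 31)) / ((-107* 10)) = 217 / 1926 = 0.11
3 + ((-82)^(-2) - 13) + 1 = -60515/6724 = -9.00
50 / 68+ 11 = 399 / 34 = 11.74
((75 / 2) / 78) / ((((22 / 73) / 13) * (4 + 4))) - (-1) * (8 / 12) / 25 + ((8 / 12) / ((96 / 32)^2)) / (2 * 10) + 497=237420707 / 475200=499.62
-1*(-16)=16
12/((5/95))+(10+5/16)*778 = 66009/8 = 8251.12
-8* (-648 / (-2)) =-2592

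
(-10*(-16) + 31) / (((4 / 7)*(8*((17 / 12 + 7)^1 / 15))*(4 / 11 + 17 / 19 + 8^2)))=12574485 / 11020312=1.14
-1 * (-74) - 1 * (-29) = 103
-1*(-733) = 733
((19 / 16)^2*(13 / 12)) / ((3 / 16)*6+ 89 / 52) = 61009 / 113280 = 0.54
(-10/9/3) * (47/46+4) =-1.86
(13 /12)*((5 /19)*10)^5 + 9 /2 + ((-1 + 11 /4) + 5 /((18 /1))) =12769383265 /89139564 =143.25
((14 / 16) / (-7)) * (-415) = 415 / 8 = 51.88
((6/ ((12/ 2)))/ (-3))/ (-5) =1/ 15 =0.07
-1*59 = -59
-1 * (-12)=12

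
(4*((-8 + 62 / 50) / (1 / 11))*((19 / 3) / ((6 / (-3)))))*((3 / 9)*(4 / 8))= 35321 / 225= 156.98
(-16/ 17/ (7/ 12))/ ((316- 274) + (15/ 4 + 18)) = -0.03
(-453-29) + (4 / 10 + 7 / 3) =-7189 / 15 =-479.27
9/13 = 0.69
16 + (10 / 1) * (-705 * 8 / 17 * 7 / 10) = -39208 / 17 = -2306.35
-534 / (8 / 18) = -2403 / 2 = -1201.50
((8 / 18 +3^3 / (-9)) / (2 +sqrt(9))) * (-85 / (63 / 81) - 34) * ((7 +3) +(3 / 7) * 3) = 1822451 / 2205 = 826.51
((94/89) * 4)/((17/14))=5264/1513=3.48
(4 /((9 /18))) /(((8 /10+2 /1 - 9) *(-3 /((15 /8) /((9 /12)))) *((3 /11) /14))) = 15400 /279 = 55.20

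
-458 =-458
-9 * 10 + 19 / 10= -881 / 10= -88.10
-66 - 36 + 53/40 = -4027/40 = -100.68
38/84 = 19/42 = 0.45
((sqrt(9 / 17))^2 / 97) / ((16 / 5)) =45 / 26384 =0.00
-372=-372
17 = 17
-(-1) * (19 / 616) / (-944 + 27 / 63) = -19 / 581240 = -0.00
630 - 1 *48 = 582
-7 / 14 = -1 / 2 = -0.50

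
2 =2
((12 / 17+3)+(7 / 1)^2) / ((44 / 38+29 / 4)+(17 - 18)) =68096 / 9571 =7.11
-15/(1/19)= -285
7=7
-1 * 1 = -1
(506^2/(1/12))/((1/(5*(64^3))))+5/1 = 4027098071045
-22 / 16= -11 / 8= -1.38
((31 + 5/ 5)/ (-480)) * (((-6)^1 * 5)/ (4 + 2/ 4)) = 4/ 9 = 0.44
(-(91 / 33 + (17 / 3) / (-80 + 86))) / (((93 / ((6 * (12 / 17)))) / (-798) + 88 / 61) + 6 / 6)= -47574632 / 31036511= -1.53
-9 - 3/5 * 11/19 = -888/95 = -9.35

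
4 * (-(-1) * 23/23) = 4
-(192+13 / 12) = -2317 / 12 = -193.08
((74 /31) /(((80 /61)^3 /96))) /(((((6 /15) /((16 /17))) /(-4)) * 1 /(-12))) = 151169346 /13175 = 11473.95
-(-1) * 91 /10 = 91 /10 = 9.10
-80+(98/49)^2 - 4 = -80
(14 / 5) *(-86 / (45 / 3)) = -1204 / 75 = -16.05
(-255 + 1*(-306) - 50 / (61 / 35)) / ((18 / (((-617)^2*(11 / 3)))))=-150631404209 / 3294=-45729023.74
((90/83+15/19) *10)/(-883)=-29550/1392491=-0.02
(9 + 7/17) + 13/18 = 3101/306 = 10.13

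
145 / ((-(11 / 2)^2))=-580 / 121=-4.79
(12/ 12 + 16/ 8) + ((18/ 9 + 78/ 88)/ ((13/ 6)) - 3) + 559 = 160255/ 286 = 560.33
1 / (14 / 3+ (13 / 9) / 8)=72 / 349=0.21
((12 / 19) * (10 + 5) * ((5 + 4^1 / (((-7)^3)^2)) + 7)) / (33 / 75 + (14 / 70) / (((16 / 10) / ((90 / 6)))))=50824512000 / 1034958253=49.11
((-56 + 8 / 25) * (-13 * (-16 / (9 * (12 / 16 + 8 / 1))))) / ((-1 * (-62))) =-193024 / 81375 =-2.37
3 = 3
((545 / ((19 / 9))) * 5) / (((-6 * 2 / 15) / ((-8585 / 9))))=116970625 / 76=1539087.17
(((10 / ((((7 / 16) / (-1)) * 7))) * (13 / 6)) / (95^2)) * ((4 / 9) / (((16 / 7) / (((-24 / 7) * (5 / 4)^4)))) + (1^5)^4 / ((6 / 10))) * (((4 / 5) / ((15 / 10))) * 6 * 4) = -104 / 265335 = -0.00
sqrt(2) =1.41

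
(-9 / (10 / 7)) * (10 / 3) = -21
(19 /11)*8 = 152 /11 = 13.82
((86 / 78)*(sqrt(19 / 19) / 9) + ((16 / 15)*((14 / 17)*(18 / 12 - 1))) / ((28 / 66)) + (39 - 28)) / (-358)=-181364 / 5340465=-0.03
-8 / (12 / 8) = -16 / 3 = -5.33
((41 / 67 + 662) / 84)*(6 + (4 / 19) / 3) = 7680335 / 160398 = 47.88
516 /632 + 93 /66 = 2.23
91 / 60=1.52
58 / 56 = 29 / 28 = 1.04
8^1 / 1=8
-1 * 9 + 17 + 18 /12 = 19 /2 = 9.50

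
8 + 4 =12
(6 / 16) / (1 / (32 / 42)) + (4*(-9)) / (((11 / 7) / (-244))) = 430438 / 77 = 5590.10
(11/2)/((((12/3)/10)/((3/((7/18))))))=1485/14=106.07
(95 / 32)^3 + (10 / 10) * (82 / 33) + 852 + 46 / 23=954448127 / 1081344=882.65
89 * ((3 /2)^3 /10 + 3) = 23763 /80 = 297.04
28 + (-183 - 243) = -398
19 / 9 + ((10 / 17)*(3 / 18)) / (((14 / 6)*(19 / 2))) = 43049 / 20349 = 2.12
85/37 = 2.30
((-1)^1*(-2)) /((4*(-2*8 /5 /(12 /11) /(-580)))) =2175 /22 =98.86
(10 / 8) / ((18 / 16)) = 10 / 9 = 1.11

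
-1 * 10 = -10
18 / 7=2.57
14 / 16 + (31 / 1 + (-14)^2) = 1823 / 8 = 227.88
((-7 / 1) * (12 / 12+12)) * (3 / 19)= -273 / 19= -14.37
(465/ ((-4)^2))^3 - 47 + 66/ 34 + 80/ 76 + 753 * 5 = 37398818451/ 1323008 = 28268.02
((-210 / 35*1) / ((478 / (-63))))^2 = 0.63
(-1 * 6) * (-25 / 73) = 150 / 73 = 2.05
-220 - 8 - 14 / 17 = -3890 / 17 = -228.82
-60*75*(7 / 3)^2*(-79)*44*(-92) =-7834904000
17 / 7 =2.43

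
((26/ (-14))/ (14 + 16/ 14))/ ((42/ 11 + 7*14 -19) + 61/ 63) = -0.00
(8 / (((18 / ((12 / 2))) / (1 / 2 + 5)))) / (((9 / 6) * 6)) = 44 / 27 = 1.63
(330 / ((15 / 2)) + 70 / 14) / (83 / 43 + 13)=2107 / 642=3.28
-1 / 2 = -0.50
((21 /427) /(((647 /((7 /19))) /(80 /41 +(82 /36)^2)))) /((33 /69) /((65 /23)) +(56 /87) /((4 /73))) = 0.00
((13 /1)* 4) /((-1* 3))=-52 /3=-17.33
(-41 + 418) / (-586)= -377 / 586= -0.64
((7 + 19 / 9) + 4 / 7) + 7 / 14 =1283 / 126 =10.18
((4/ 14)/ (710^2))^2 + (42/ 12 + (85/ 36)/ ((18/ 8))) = 1147115044941331/ 252147404722500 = 4.55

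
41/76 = 0.54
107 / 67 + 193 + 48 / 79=1033218 / 5293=195.20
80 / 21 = 3.81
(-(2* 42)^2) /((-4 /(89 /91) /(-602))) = -13501656 /13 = -1038588.92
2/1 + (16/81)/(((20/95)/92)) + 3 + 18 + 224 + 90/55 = 298447/891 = 334.96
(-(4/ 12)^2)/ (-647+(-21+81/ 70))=70/ 420111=0.00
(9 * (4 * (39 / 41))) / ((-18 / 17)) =-1326 / 41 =-32.34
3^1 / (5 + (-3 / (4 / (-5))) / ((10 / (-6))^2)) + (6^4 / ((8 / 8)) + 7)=165541 / 127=1303.47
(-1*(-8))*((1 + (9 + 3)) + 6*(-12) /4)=-40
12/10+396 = 397.20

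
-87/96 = -29/32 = -0.91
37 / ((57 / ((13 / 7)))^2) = 6253 / 159201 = 0.04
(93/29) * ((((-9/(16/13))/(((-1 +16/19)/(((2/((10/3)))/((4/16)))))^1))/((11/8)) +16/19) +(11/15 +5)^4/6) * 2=17763776116/10580625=1678.90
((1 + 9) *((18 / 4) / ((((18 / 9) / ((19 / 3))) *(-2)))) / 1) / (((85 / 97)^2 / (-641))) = 343776633 / 5780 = 59476.93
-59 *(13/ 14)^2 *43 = -428753/ 196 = -2187.52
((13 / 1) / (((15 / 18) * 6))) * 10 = 26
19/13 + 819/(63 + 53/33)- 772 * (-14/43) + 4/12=73108091/275028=265.82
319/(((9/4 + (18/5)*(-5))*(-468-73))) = 0.04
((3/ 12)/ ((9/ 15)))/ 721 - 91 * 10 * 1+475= -3763615/ 8652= -435.00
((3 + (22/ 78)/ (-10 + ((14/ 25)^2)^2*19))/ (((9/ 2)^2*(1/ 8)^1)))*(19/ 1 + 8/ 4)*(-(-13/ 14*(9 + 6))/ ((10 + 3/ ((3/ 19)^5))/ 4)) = 58773697120/ 1311253332419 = 0.04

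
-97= -97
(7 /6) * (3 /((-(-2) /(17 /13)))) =119 /52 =2.29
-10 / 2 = -5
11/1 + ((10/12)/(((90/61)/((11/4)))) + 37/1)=21407/432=49.55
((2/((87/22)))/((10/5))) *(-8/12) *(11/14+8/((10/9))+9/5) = -3014/1827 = -1.65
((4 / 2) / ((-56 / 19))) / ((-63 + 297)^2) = -19 / 1533168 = -0.00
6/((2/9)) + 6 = 33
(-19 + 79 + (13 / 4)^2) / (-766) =-0.09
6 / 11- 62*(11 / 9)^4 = -9945796 / 72171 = -137.81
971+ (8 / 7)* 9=6869 / 7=981.29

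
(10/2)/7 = 5/7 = 0.71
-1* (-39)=39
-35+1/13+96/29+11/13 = -11599/377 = -30.77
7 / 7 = 1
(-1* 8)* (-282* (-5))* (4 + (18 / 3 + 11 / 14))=-851640 / 7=-121662.86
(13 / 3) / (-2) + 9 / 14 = -32 / 21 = -1.52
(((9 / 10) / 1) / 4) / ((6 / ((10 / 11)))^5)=625 / 34787016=0.00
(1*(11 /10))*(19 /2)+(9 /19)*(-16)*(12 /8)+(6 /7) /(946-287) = -1607657 /1752940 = -0.92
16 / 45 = 0.36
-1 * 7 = -7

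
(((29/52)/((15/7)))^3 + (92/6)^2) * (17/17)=111580813427/474552000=235.13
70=70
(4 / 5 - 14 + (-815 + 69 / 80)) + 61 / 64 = -264443 / 320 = -826.38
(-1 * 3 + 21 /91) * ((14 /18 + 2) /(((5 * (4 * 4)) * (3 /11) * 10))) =-0.04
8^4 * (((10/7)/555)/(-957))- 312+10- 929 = -915366251/743589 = -1231.01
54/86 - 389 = -16700/43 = -388.37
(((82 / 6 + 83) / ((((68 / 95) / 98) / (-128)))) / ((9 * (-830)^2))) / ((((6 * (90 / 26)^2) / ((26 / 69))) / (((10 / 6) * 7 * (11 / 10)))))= -73078301296 / 3976358183775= -0.02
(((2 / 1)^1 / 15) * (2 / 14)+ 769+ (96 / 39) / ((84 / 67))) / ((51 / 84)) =1403188 / 1105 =1269.85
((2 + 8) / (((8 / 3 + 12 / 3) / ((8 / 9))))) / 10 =0.13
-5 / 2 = -2.50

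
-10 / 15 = -2 / 3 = -0.67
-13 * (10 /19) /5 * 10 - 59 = -1381 /19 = -72.68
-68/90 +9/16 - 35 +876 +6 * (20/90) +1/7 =842.28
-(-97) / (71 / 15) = 1455 / 71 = 20.49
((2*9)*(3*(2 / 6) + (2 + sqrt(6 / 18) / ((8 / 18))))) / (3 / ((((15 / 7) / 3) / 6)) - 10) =135*sqrt(3) / 152 + 135 / 38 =5.09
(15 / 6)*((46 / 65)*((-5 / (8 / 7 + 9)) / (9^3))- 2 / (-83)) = 3297520 / 55847961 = 0.06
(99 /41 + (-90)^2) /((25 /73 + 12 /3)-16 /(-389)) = 1848.35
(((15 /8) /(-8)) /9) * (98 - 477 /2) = 1405 /384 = 3.66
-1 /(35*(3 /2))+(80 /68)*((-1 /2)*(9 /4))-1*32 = -119033 /3570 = -33.34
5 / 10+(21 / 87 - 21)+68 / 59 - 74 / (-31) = -16.72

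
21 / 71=0.30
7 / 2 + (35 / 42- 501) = -1490 / 3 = -496.67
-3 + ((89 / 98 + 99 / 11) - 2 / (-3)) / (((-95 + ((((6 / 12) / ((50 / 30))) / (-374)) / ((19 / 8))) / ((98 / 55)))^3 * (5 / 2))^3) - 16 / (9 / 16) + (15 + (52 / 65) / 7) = -1262666460947014948781611985690947636864715690491411479800507 / 77321138257836257550554733108098340536162240966229491712000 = -16.33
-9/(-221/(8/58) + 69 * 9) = 36/3925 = 0.01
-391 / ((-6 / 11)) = 4301 / 6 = 716.83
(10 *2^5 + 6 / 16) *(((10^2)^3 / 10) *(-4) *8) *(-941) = 964713200000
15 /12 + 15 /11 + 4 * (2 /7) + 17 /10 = 8403 /1540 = 5.46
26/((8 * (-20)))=-13/80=-0.16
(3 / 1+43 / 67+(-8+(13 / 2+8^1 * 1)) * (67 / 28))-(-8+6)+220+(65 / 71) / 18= 578394575 / 2397528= 241.25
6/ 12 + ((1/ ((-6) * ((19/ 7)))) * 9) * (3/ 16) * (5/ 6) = 503/ 1216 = 0.41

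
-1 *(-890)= 890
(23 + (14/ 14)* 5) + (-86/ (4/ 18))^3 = -57960575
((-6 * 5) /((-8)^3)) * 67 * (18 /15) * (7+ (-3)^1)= 603 /32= 18.84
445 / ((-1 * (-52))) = 445 / 52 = 8.56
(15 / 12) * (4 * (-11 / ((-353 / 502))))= 27610 / 353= 78.22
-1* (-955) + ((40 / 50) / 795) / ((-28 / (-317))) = 26573192 / 27825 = 955.01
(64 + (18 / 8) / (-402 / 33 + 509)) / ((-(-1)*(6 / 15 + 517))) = 1399139 / 11310364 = 0.12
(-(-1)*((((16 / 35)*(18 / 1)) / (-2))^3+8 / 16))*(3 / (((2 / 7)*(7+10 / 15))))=-53361837 / 563500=-94.70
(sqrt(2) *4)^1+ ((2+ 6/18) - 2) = 1/3+ 4 *sqrt(2) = 5.99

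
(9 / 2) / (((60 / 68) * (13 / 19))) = 969 / 130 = 7.45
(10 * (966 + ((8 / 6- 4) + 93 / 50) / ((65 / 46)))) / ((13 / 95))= 178845746 / 2535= 70550.59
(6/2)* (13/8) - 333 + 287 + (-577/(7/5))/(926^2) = -493697577/12004664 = -41.13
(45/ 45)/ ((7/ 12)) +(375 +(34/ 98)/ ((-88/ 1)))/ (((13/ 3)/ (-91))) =-4849893/ 616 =-7873.20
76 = 76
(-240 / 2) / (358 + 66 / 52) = -3120 / 9341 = -0.33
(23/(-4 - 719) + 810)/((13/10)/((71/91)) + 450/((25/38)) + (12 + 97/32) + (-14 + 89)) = 1.04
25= 25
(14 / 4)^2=49 / 4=12.25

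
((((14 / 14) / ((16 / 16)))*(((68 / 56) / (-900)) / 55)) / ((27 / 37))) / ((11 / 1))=-629 / 205821000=-0.00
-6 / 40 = -3 / 20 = -0.15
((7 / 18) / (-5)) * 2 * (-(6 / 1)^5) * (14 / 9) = 9408 / 5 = 1881.60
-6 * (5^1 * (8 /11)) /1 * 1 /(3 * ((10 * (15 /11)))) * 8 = -64 /15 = -4.27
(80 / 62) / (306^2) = 10 / 725679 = 0.00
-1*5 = -5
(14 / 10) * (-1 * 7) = -49 / 5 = -9.80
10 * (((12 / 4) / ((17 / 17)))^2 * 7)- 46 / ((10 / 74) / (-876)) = 1494102 / 5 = 298820.40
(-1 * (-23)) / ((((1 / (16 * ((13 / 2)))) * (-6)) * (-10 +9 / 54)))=2392 / 59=40.54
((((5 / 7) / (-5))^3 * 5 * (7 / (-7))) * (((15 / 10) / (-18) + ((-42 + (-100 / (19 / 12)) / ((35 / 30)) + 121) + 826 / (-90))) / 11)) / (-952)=-33959 / 1563454368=-0.00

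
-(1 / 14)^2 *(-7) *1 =1 / 28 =0.04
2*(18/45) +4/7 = 48/35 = 1.37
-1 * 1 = -1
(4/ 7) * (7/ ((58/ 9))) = 18/ 29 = 0.62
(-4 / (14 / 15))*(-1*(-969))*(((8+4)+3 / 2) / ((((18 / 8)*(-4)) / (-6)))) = -261630 / 7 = -37375.71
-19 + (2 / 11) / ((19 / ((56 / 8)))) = -3957 / 209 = -18.93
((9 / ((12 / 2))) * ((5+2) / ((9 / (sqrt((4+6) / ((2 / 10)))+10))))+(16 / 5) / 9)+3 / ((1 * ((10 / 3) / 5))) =24.77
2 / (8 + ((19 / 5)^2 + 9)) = 25 / 393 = 0.06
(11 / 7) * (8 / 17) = 88 / 119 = 0.74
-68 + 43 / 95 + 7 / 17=-108424 / 1615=-67.14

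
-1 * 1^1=-1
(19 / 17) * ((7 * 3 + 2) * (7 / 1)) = 3059 / 17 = 179.94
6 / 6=1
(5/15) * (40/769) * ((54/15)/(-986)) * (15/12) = -30/379117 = -0.00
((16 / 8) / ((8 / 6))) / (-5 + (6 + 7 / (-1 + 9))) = 4 / 5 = 0.80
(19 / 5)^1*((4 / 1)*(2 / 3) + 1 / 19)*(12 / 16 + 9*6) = 2263 / 4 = 565.75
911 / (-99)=-911 / 99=-9.20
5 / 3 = 1.67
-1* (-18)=18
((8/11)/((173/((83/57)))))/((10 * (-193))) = -332/104674515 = -0.00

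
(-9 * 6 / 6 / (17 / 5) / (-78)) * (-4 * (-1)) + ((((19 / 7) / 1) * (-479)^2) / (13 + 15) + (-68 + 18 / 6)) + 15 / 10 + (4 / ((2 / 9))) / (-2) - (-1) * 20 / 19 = 22170.42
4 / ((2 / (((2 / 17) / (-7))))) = -0.03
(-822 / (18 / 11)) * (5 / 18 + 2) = -61787 / 54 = -1144.20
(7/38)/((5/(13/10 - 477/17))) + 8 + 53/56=3599773/452200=7.96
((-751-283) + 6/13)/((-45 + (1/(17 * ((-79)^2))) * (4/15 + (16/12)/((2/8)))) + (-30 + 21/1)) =3563798230/186200053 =19.14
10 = 10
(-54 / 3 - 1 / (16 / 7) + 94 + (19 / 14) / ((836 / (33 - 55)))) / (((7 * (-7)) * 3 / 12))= -8459 / 1372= -6.17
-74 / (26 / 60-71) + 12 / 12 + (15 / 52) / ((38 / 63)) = 10570477 / 4183192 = 2.53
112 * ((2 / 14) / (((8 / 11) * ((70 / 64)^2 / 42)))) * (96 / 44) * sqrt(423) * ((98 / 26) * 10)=12386304 * sqrt(47) / 65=1306403.42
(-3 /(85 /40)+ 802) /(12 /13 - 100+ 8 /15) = -1326975 /163336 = -8.12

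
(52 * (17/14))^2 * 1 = 195364/49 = 3987.02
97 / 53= 1.83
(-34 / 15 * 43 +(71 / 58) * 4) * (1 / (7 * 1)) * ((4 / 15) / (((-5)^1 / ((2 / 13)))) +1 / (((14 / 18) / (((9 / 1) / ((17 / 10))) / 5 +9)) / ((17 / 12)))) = -5033006717 / 20782125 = -242.18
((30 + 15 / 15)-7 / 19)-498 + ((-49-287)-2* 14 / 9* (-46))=-112904 / 171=-660.26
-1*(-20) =20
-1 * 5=-5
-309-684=-993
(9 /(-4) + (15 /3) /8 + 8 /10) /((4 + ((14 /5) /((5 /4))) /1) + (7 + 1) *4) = -165 /7648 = -0.02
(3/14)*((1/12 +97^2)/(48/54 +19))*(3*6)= 9145629/5012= 1824.75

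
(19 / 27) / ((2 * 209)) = 1 / 594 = 0.00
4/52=1/13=0.08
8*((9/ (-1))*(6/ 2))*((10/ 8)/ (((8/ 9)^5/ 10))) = -39858075/ 8192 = -4865.49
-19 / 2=-9.50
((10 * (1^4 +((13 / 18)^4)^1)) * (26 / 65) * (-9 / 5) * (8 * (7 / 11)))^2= 2174.10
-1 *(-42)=42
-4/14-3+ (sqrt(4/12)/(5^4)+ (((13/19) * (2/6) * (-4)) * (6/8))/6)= -2713/798+ sqrt(3)/1875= -3.40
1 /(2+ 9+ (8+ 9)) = 1 /28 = 0.04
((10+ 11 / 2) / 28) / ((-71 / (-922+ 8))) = 14167 / 1988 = 7.13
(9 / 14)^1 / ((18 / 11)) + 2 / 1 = 67 / 28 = 2.39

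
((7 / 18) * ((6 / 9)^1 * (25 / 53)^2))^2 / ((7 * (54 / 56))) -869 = -134962868744987 / 155308337523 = -869.00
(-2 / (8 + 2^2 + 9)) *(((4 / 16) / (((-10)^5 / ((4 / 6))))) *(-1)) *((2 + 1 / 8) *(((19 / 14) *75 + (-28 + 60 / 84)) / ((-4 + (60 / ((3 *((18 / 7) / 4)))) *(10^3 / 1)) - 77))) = -2533 / 3127835200000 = -0.00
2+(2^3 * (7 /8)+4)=13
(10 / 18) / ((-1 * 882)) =-5 / 7938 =-0.00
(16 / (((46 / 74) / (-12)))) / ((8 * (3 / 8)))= -2368 / 23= -102.96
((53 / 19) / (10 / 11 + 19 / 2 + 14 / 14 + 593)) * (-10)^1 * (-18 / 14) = 104940 / 1768501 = 0.06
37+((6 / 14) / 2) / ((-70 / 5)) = 7249 / 196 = 36.98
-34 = -34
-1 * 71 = -71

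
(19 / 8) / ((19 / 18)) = 9 / 4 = 2.25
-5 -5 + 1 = -9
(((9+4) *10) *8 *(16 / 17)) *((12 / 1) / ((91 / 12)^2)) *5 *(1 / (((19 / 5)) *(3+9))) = 4608000 / 205751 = 22.40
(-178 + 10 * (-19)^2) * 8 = 27456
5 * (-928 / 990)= -464 / 99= -4.69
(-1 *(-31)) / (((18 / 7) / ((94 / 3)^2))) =958706 / 81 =11835.88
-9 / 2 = -4.50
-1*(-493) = 493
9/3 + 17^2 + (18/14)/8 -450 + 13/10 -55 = -59231/280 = -211.54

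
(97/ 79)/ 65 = 97/ 5135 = 0.02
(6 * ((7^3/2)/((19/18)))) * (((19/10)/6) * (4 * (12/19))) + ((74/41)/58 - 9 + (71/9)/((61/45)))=5351829697/6890255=776.72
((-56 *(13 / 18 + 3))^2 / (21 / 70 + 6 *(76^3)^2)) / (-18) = -2513840 / 1204099267988061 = -0.00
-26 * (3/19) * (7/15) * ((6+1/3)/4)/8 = -0.38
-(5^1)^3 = -125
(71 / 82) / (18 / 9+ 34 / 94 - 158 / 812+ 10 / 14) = 677411 / 2254303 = 0.30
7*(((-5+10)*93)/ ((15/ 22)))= 4774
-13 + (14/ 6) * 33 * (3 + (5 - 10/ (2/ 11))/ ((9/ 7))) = -24988/ 9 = -2776.44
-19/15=-1.27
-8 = -8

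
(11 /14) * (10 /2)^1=55 /14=3.93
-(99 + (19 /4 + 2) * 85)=-2691 /4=-672.75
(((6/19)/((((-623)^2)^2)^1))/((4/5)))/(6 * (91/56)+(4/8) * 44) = 0.00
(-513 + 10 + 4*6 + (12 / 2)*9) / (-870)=85 / 174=0.49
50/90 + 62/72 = 17/12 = 1.42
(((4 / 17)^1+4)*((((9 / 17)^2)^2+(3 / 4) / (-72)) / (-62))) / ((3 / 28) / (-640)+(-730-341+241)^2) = -3671371200 / 543376047852849299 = -0.00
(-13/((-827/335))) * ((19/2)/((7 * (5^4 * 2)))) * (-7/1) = -16549/413500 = -0.04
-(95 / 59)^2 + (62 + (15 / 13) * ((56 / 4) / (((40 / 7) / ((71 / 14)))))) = 26697059 / 362024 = 73.74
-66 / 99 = -0.67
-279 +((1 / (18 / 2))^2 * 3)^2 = -203390 / 729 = -279.00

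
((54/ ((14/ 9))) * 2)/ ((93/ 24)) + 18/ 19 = 18.86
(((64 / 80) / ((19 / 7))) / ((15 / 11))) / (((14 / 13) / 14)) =4004 / 1425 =2.81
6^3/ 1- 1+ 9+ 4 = 228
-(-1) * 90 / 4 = 45 / 2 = 22.50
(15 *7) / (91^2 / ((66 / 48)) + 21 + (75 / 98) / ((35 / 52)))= 0.02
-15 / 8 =-1.88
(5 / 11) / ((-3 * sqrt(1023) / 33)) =-5 * sqrt(1023) / 1023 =-0.16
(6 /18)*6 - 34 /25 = 0.64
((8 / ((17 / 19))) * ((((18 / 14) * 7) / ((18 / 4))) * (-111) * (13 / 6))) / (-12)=18278 / 51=358.39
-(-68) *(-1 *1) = -68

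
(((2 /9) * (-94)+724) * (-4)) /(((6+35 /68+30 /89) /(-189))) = 3216952704 /41467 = 77578.62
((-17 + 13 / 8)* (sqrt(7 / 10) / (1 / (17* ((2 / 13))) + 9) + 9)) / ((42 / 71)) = -26199 / 112 - 49487* sqrt(70) / 178640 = -236.24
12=12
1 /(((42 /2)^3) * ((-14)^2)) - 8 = -14521247 /1815156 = -8.00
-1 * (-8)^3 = 512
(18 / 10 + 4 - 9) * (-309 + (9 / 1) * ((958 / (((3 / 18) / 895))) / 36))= -20572896 / 5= -4114579.20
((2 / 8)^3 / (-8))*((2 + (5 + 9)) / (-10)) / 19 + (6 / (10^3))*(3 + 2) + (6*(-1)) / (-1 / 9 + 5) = -400313 / 334400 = -1.20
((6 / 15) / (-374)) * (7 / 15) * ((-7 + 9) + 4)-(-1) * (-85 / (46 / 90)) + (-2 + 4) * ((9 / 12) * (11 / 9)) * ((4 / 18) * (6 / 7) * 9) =-122809829 / 752675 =-163.16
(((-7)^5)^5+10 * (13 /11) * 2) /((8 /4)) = -14751754816303613908617 /22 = -670534309831982450391.68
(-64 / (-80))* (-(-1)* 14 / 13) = 56 / 65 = 0.86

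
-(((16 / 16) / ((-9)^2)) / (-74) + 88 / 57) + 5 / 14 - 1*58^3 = -77772311272 / 398601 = -195113.19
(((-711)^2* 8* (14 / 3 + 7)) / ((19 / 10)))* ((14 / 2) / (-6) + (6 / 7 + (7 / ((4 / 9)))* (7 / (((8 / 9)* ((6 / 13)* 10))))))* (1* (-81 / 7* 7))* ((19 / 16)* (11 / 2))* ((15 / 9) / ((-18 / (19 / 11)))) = 28576095300675 / 512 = 55812686134.13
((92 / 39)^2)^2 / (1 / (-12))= -286557184 / 771147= -371.60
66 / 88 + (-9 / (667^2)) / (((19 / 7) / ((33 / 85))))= 2155478889 / 2873982940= 0.75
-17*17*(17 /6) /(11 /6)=-4913 /11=-446.64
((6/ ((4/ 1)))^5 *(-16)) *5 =-1215/ 2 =-607.50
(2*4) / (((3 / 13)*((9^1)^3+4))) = 104 / 2199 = 0.05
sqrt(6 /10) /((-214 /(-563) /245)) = 27587 * sqrt(15) /214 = 499.27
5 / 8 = 0.62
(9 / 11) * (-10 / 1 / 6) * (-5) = 6.82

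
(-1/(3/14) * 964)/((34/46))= -310408/51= -6086.43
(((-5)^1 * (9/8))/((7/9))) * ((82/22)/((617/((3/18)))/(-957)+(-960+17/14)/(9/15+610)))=18150085/3661892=4.96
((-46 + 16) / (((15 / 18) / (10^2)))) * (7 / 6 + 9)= -36600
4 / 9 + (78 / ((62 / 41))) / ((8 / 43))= 619805 / 2232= 277.69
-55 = -55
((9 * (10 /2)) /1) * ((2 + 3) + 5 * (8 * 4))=7425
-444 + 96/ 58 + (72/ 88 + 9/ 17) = -2391528/ 5423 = -441.00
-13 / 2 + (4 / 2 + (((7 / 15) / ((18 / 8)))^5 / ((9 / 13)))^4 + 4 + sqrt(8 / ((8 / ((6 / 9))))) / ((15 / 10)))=-26524390167583557350072831924946778265425805953 / 53048780335177137614686160322525215148925781250 + 2 * sqrt(6) / 9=0.04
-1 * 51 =-51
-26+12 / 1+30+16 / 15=256 / 15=17.07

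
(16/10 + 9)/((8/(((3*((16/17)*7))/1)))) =2226/85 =26.19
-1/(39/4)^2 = -16/1521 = -0.01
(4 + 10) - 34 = -20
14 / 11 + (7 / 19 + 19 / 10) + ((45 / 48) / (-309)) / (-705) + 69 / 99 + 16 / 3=2324184509 / 242824560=9.57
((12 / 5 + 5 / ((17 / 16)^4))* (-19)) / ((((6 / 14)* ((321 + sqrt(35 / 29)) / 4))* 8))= -272448609937 / 623934025585 + 87801679* sqrt(1015) / 1871802076755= -0.44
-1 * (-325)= 325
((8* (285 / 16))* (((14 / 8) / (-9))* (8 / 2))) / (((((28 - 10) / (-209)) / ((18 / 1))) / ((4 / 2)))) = 138985 / 3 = 46328.33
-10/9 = -1.11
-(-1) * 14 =14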